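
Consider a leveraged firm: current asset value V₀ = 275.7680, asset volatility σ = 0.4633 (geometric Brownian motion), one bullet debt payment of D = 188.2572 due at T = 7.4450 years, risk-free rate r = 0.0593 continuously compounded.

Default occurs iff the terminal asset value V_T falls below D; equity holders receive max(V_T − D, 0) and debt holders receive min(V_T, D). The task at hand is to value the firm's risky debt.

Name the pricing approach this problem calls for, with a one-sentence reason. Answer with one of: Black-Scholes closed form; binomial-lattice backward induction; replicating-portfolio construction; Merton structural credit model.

Key observation: with the firm-asset dynamics (V₀ = 275.7680) and a single zero-coupon liability of face 188.2572 given, debt value, spread, and default probability all derive from the option view of the balance sheet.

framework: Merton structural credit model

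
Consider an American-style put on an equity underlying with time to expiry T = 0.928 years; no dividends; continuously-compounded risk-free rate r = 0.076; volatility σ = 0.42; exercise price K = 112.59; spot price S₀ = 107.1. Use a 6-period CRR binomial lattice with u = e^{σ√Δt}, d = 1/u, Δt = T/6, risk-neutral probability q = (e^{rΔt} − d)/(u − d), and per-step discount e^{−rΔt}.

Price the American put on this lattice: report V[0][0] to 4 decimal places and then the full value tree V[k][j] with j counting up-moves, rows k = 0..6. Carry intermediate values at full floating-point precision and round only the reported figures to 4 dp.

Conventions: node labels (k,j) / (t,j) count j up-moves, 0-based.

price = 17.2013
tree:
17.2013
25.2224 9.4107
35.6204 15.1932 3.7230
47.3395 23.7751 6.7813 0.6849
57.2742 35.6204 12.2314 1.3706 0.0000
65.6964 47.3395 21.7966 2.7431 0.0000 0.0000
72.8362 57.2742 35.6204 5.4900 0.0000 0.0000 0.0000

Δt=0.15467, u=1.17960, d=0.84774, q=0.49443, disc=e^(-rΔt)=0.98831
k=6 terminal: V=max(K-S,0) → 72.8362 57.2742 35.6204 5.4900 0.0000 0.0000 0.0000
k=5: j=0 S=46.8936 intr=65.6964 cont=64.3807 V=65.6964[EX]; j=1 S=65.2505 intr=47.3395 cont=46.0238 V=47.3395[EX]; j=2 S=90.7934 intr=21.7966 cont=20.4809 V=21.7966[EX]; j=3 S=126.3353 intr=0.0000 cont=2.7431 V=2.7431[hold]; j=4 S=175.7903 intr=0.0000 cont=0.0000 V=0.0000[hold]; j=5 S=244.6049 intr=0.0000 cont=0.0000 V=0.0000[hold]
k=4: j=0 S=55.3158 intr=57.2742 cont=55.9585 V=57.2742[EX]; j=1 S=76.9696 intr=35.6204 cont=34.3047 V=35.6204[EX]; j=2 S=107.1000 intr=5.4900 cont=12.2314 V=12.2314[hold]; j=3 S=149.0252 intr=0.0000 cont=1.3706 V=1.3706[hold]; j=4 S=207.3624 intr=0.0000 cont=0.0000 V=0.0000[hold]
k=3: j=0 S=65.2505 intr=47.3395 cont=46.0238 V=47.3395[EX]; j=1 S=90.7934 intr=21.7966 cont=23.7751 V=23.7751[hold]; j=2 S=126.3353 intr=0.0000 cont=6.7813 V=6.7813[hold]; j=3 S=175.7903 intr=0.0000 cont=0.6849 V=0.6849[hold]
k=2: j=0 S=76.9696 intr=35.6204 cont=35.2715 V=35.6204[EX]; j=1 S=107.1000 intr=5.4900 cont=15.1932 V=15.1932[hold]; j=2 S=149.0252 intr=0.0000 cont=3.7230 V=3.7230[hold]
k=1: j=0 S=90.7934 intr=21.7966 cont=25.2224 V=25.2224[hold]; j=1 S=126.3353 intr=0.0000 cont=9.4107 V=9.4107[hold]
k=0: j=0 S=107.1000 intr=5.4900 cont=17.2013 V=17.2013[hold]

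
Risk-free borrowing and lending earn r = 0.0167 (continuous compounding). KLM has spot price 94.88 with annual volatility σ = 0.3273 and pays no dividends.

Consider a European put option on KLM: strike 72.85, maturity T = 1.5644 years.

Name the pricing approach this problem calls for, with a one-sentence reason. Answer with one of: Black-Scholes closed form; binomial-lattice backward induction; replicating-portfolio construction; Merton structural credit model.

Key observation: a European-exercise option on KLM struck at 72.85 — a GBM underlying with constant parameters — admits an analytic price: the data contain no early exercise, no discrete tree, no debt structure.

framework: Black-Scholes closed form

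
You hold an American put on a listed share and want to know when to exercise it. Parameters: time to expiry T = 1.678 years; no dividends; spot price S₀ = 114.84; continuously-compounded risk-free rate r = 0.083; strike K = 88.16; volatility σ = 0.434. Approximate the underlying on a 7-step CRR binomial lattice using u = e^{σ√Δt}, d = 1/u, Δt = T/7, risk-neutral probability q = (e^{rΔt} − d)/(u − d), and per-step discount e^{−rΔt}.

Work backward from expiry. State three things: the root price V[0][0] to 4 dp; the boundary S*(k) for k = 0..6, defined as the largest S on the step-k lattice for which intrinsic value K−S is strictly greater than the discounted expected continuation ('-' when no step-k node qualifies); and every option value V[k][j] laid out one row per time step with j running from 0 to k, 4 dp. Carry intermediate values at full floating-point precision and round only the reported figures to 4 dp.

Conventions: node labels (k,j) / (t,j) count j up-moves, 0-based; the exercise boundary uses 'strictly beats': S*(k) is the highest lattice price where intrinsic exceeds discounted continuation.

price = 7.5177
boundary = - - - - 49.0865 60.7078 49.0865
tree:
7.5177
11.9744 3.2586
18.5127 5.7646 0.8243
27.5598 9.9993 1.6618 0.0000
39.0735 16.8879 3.3503 0.0000 0.0000
48.4702 27.4522 6.7543 0.0000 0.0000 0.0000
56.0681 39.0735 13.6169 0.0000 0.0000 0.0000 0.0000
62.2114 48.4702 27.4522 0.0000 0.0000 0.0000 0.0000 0.0000

Δt=0.23971, u=1.23675, d=0.80857, q=0.49401, disc=e^(-rΔt)=0.98030
k=7 terminal: V=max(K-S,0) → 62.2114 48.4702 27.4522 0.0000 0.0000 0.0000 0.0000 0.0000
k=6: j=0 S=32.0919 intr=56.0681 cont=54.3313 V=56.0681[EX]; j=1 S=49.0865 intr=39.0735 cont=37.3368 V=39.0735[EX]; j=2 S=75.0806 intr=13.0794 cont=13.6169 V=13.6169[hold]; j=3 S=114.8400 intr=0.0000 cont=0.0000 V=0.0000[hold]; j=4 S=175.6543 intr=0.0000 cont=0.0000 V=0.0000[hold]; j=5 S=268.6733 intr=0.0000 cont=0.0000 V=0.0000[hold]; j=6 S=410.9512 intr=0.0000 cont=0.0000 V=0.0000[hold]  S*(6)=49.0865
k=5: j=0 S=39.6898 intr=48.4702 cont=46.7335 V=48.4702[EX]; j=1 S=60.7078 intr=27.4522 cont=25.9757 V=27.4522[EX]; j=2 S=92.8561 intr=0.0000 cont=6.7543 V=6.7543[hold]; j=3 S=142.0287 intr=0.0000 cont=0.0000 V=0.0000[hold]; j=4 S=217.2410 intr=0.0000 cont=0.0000 V=0.0000[hold]; j=5 S=332.2825 intr=0.0000 cont=0.0000 V=0.0000[hold]  S*(5)=60.7078
k=4: j=0 S=49.0865 intr=39.0735 cont=37.3368 V=39.0735[EX]; j=1 S=75.0806 intr=13.0794 cont=16.8879 V=16.8879[hold]; j=2 S=114.8400 intr=0.0000 cont=3.3503 V=3.3503[hold]; j=3 S=175.6543 intr=0.0000 cont=0.0000 V=0.0000[hold]; j=4 S=268.6733 intr=0.0000 cont=0.0000 V=0.0000[hold]  S*(4)=49.0865
k=3: j=0 S=60.7078 intr=27.4522 cont=27.5598 V=27.5598[hold]; j=1 S=92.8561 intr=0.0000 cont=9.9993 V=9.9993[hold]; j=2 S=142.0287 intr=0.0000 cont=1.6618 V=1.6618[hold]; j=3 S=217.2410 intr=0.0000 cont=0.0000 V=0.0000[hold]  S*(3)=-
k=2: j=0 S=75.0806 intr=13.0794 cont=18.5127 V=18.5127[hold]; j=1 S=114.8400 intr=0.0000 cont=5.7646 V=5.7646[hold]; j=2 S=175.6543 intr=0.0000 cont=0.8243 V=0.8243[hold]  S*(2)=-
k=1: j=0 S=92.8561 intr=0.0000 cont=11.9744 V=11.9744[hold]; j=1 S=142.0287 intr=0.0000 cont=3.2586 V=3.2586[hold]  S*(1)=-
k=0: j=0 S=114.8400 intr=0.0000 cont=7.5177 V=7.5177[hold]  S*(0)=-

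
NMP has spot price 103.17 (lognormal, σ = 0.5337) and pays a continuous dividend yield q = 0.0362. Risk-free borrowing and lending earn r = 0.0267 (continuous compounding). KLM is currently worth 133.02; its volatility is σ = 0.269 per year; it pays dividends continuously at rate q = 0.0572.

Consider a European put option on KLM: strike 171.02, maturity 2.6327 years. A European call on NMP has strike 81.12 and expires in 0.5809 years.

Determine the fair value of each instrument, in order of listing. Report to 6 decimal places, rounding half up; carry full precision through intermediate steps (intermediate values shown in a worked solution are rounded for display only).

[KLM put K=171.02]
σ√T = 0.269·√2.6327 = 0.436469
d₁ = (ln(S/K) + (r−q+σ²/2)T) / (σ√T) = (ln(133.02/171.02) + (0.0267−0.0572+0.269²/2)·2.6327) / 0.436469 = (-0.251281 + 0.014955) / 0.436469 = -0.541450
d₂ = d₁ − σ√T = -0.541450 − 0.436469 = -0.977919
e^{−rT} = 0.932121
e^{−qT} = 0.860200
N(−d₁) = 0.705901,  N(−d₂) = 0.835943
price = K·e^{−rT}·N(−d₂) − S·e^{−qT}·N(−d₁) = 133.258686 − 80.771908 = 52.486778
[NMP call K=81.12]
σ√T = 0.5337·√0.5809 = 0.406769
d₁ = (ln(S/K) + (r−q+σ²/2)T) / (σ√T) = (ln(103.17/81.12) + (0.0267−0.0362+0.5337²/2)·0.5809) / 0.406769 = (0.240449 + 0.077212) / 0.406769 = 0.780936
d₂ = d₁ − σ√T = 0.780936 − 0.406769 = 0.374167
e^{−rT} = 0.984610
e^{−qT} = 0.979191
N(d₁) = 0.782580,  N(d₂) = 0.645860
price = S·e^{−qT}·N(d₁) − K·e^{−rT}·N(d₂) = 79.058674 − 51.585822 = 27.472852

price(KLM put K=171.02) = 52.486778
price(NMP call K=81.12) = 27.472852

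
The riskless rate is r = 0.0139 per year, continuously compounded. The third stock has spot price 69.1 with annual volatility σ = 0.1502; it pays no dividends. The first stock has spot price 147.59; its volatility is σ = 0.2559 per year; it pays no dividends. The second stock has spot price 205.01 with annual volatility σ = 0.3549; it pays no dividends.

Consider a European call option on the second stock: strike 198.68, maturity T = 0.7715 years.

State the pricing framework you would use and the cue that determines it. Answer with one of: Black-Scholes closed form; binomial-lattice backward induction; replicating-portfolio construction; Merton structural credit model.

framework: Black-Scholes closed form

Key observation: a European claim on the second stock (strike 198.68) — a lognormal (GBM) underlying with constant rate and volatility — has an exact closed-form value; no lattice or capital structure is involved.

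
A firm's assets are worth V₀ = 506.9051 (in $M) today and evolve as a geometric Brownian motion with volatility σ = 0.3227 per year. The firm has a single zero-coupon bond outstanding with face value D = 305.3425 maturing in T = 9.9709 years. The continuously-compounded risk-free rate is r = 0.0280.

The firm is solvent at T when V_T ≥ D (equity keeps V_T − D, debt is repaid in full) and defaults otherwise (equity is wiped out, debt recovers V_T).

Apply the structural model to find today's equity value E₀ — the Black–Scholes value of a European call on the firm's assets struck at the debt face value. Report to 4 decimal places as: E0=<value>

Apply the equity-as-call identities (strike 305.3425, horizon 9.9709 years):
d₁ = [ln(V₀/D) + (r + σ²/2)T] / (σ√T)
   = [ln(506.9051/305.3425) + (0.0280 + 0.5·0.3227²)·9.9709] / (0.3227·√9.9709)
   = [0.506890 + 0.798346] / 1.018981 = 1.280923
d₂ = d₁ − σ√T = 1.280923 − 1.018981 = 0.261942
N(d₁) = 0.899890,  N(d₂) = 0.603317,  e^(−rT) = 0.756400
E₀ = V₀·N(d₁) − D·e^(−rT)·N(d₂)
   = 506.9051·0.899890 − 305.3425·0.756400·0.603317 = 316.815978

E0=316.8160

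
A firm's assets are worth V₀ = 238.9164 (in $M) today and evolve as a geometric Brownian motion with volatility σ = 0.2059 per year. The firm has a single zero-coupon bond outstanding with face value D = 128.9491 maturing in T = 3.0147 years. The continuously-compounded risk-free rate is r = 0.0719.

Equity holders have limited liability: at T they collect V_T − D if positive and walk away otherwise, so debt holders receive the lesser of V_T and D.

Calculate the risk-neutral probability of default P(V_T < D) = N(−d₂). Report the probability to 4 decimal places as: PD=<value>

PD=0.0157

Apply the equity-as-call identities (strike 128.9491, horizon 3.0147 years):
d₁ = [ln(V₀/D) + (r + σ²/2)T] / (σ√T)
   = [ln(238.9164/128.9491) + (0.0719 + 0.5·0.2059²)·3.0147] / (0.2059·√3.0147)
   = [0.616696 + 0.280661] / 0.357502 = 2.510075
d₂ = d₁ − σ√T = 2.510075 − 0.357502 = 2.152573
risk-neutral PD = N(−d₂) = N(-2.152573) = 0.015676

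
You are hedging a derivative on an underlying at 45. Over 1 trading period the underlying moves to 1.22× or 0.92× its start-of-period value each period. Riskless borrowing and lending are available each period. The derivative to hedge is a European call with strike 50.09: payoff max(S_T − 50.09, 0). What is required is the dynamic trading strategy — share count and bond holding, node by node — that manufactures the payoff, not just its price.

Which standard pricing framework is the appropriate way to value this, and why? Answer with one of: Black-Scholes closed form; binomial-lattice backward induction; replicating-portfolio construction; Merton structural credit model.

framework: replicating-portfolio construction

Key observation: the deliverable is the dynamic trading strategy on the 1-step tree (spot 45, moves 1.22 and 0.92), so the valuation must go through the node-by-node replicating-portfolio solve.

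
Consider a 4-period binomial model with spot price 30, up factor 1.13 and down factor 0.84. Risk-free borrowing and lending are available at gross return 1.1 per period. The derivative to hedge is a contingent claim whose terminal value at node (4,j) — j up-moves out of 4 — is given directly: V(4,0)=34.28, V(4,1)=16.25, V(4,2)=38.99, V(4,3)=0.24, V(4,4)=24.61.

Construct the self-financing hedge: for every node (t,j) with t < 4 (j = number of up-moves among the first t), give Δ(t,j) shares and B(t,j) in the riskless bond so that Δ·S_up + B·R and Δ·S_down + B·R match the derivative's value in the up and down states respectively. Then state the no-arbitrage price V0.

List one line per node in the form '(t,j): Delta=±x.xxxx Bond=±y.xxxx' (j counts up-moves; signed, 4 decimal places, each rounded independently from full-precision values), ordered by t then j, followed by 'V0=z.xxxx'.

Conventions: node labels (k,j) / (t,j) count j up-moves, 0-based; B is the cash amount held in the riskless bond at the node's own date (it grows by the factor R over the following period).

Arbitrage-free pricing uses the up-move probability p* = (R−d)/(u−d) = 0.8966, discounting each step at R = 1.1.
At maturity the claim pays: V(4,0)=34.2800, V(4,1)=16.2500, V(4,2)=38.9900, V(4,3)=0.2400, V(4,4)=24.6100
Node (3,0) S=17.7811: V=(p*·16.2500+(1−p*)·34.2800)/1.1=16.4683; Δ=(16.2500−34.2800)/(20.0927−14.9361)=-3.4965; B=V−Δ·S=78.6408
Node (3,1) S=23.9198: V=(p*·38.9900+(1−p*)·16.2500)/1.1=33.3069; Δ=(38.9900−16.2500)/(27.0294−20.0927)=3.2782; B=V−Δ·S=-45.1069
Node (3,2) S=32.1779: V=(p*·0.2400+(1−p*)·38.9900)/1.1=3.8624; Δ=(0.2400−38.9900)/(36.3610−27.0294)=-4.1526; B=V−Δ·S=137.4831
Node (3,3) S=43.2869: V=(p*·24.6100+(1−p*)·0.2400)/1.1=20.0809; Δ=(24.6100−0.2400)/(48.9142−36.3610)=1.9413; B=V−Δ·S=-63.9536
Node (2,0) S=21.1680: V=(p*·33.3069+(1−p*)·16.4683)/1.1=28.6954; Δ=(33.3069−16.4683)/(23.9198−17.7811)=2.7430; B=V−Δ·S=-29.3686
Node (2,1) S=28.4760: V=(p*·3.8624+(1−p*)·33.3069)/1.1=6.2803; Δ=(3.8624−33.3069)/(32.1779−23.9198)=-3.5656; B=V−Δ·S=107.8131
Node (2,2) S=38.3070: V=(p*·20.0809+(1−p*)·3.8624)/1.1=16.7301; Δ=(20.0809−3.8624)/(43.2869−32.1779)=1.4599; B=V−Δ·S=-39.1958
Node (1,0) S=25.2000: V=(p*·6.2803+(1−p*)·28.6954)/1.1=7.8174; Δ=(6.2803−28.6954)/(28.4760−21.1680)=-3.0672; B=V−Δ·S=85.1108
Node (1,1) S=33.9000: V=(p*·16.7301+(1−p*)·6.2803)/1.1=14.2264; Δ=(16.7301−6.2803)/(38.3070−28.4760)=1.0629; B=V−Δ·S=-21.8072
Node (0,0) S=30.0000: V=(p*·14.2264+(1−p*)·7.8174)/1.1=12.3304; Δ=(14.2264−7.8174)/(33.9000−25.2000)=0.7367; B=V−Δ·S=-9.7698
As a check, the time-0 holding Δ(0,0)·S0 + B(0,0) comes to 12.3304 — exactly V0.

(0,0): Delta=0.7367 Bond=-9.7698
(1,0): Delta=-3.0672 Bond=85.1108
(1,1): Delta=1.0629 Bond=-21.8072
(2,0): Delta=2.7430 Bond=-29.3686
(2,1): Delta=-3.5656 Bond=107.8131
(2,2): Delta=1.4599 Bond=-39.1958
(3,0): Delta=-3.4965 Bond=78.6408
(3,1): Delta=3.2782 Bond=-45.1069
(3,2): Delta=-4.1526 Bond=137.4831
(3,3): Delta=1.9413 Bond=-63.9536
V0=12.3304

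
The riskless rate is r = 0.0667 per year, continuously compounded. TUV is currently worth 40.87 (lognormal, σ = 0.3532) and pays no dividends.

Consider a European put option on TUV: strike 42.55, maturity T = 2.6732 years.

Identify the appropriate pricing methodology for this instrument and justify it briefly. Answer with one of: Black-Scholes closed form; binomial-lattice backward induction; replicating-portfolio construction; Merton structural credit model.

Key observation: the instrument is a plain European put (strike 42.55) on a lognormal asset; the exact continuous-time formula applies directly.

framework: Black-Scholes closed form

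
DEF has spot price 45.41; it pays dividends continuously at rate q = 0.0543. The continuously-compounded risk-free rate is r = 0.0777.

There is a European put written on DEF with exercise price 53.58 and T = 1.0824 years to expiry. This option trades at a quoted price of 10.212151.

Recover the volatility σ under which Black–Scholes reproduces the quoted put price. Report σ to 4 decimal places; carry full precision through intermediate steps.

At σ = 0.3420 the Black–Scholes value reproduces the quote:
σ√T = 0.342·√1.0824 = 0.355812
d₁ = (ln(S/K) + (r−q+σ²/2)T) / (σ√T) = (ln(45.41/53.58) + (0.0777−0.0543+0.342²/2)·1.0824) / 0.355812 = (-0.165444 + 0.088629) / 0.355812 = -0.215885
d₂ = d₁ − σ√T = -0.215885 − 0.355812 = -0.571697
e^{−rT} = 0.919337
e^{−qT} = 0.942920
N(−d₁) = 0.585461,  N(−d₂) = 0.716236
V = K·e^{−rT}·N(−d₂) − S·e^{−qT}·N(−d₁) = 35.280422 − 25.068272 = 10.212151 (the observed quote) — the price is monotone increasing in volatility, hence this σ is the only solution

sigma = 0.3420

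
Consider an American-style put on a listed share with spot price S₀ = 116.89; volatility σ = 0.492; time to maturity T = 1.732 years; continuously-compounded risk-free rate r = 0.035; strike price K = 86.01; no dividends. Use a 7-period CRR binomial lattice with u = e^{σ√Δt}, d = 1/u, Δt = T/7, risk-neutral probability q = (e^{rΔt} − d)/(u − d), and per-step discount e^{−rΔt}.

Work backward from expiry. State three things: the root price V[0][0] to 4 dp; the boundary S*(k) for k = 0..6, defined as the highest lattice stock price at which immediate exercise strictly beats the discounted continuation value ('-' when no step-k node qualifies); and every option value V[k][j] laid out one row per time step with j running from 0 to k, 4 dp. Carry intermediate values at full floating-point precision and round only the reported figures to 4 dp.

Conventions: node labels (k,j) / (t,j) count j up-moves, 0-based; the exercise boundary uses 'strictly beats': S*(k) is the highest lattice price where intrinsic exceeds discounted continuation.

Δt=0.24743  u=1.27728  d=0.78291  q=0.45671  discount=0.99138
step 7 (expiry): payoffs max(K−S,0) = 64.9345 51.6265 29.9155 0.0000 0.0000 0.0000 0.0000 0.0000
step 6: (k=6,j=0): S=26.9193, K−S=59.0907, hold=58.3491 ⇒ V=59.0907 exercise | (k=6,j=1): S=43.9172, K−S=42.0928, hold=41.3511 ⇒ V=42.0928 exercise | (k=6,j=2): S=71.6484, K−S=14.3616, hold=16.1125 ⇒ V=16.1125 continue | (k=6,j=3): S=116.8900, K−S=0.0000, hold=0.0000 ⇒ V=0.0000 continue | (k=6,j=4): S=190.6990, K−S=0.0000, hold=0.0000 ⇒ V=0.0000 continue | (k=6,j=5): S=311.1141, K−S=0.0000, hold=0.0000 ⇒ V=0.0000 continue | (k=6,j=6): S=507.5640, K−S=0.0000, hold=0.0000 ⇒ V=0.0000 continue  boundary S*=43.9172
step 5: (k=5,j=0): S=34.3835, K−S=51.6265, hold=50.8849 ⇒ V=51.6265 exercise | (k=5,j=1): S=56.0945, K−S=29.9155, hold=29.9666 ⇒ V=29.9666 continue | (k=5,j=2): S=91.5149, K−S=0.0000, hold=8.6782 ⇒ V=8.6782 continue | (k=5,j=3): S=149.3011, K−S=0.0000, hold=0.0000 ⇒ V=0.0000 continue | (k=5,j=4): S=243.5758, K−S=0.0000, hold=0.0000 ⇒ V=0.0000 continue | (k=5,j=5): S=397.3793, K−S=0.0000, hold=0.0000 ⇒ V=0.0000 continue  boundary S*=34.3835
step 4: (k=4,j=0): S=43.9172, K−S=42.0928, hold=41.3743 ⇒ V=42.0928 exercise | (k=4,j=1): S=71.6484, K−S=14.3616, hold=20.0693 ⇒ V=20.0693 continue | (k=4,j=2): S=116.8900, K−S=0.0000, hold=4.6741 ⇒ V=4.6741 continue | (k=4,j=3): S=190.6990, K−S=0.0000, hold=0.0000 ⇒ V=0.0000 continue | (k=4,j=4): S=311.1141, K−S=0.0000, hold=0.0000 ⇒ V=0.0000 continue  boundary S*=43.9172
step 3: (k=3,j=0): S=56.0945, K−S=29.9155, hold=31.7581 ⇒ V=31.7581 continue | (k=3,j=1): S=91.5149, K−S=0.0000, hold=12.9257 ⇒ V=12.9257 continue | (k=3,j=2): S=149.3011, K−S=0.0000, hold=2.5175 ⇒ V=2.5175 continue | (k=3,j=3): S=243.5758, K−S=0.0000, hold=0.0000 ⇒ V=0.0000 continue  boundary S*=-
step 2: (k=2,j=0): S=71.6484, K−S=14.3616, hold=22.9574 ⇒ V=22.9574 continue | (k=2,j=1): S=116.8900, K−S=0.0000, hold=8.1016 ⇒ V=8.1016 continue | (k=2,j=2): S=190.6990, K−S=0.0000, hold=1.3559 ⇒ V=1.3559 continue  boundary S*=-
step 1: (k=1,j=0): S=91.5149, K−S=0.0000, hold=16.0331 ⇒ V=16.0331 continue | (k=1,j=1): S=149.3011, K−S=0.0000, hold=4.9775 ⇒ V=4.9775 continue  boundary S*=-
step 0: (k=0,j=0): S=116.8900, K−S=0.0000, hold=10.8891 ⇒ V=10.8891 continue  boundary S*=-

price = 10.8891
boundary = - - - - 43.9172 34.3835 43.9172
tree:
10.8891
16.0331 4.9775
22.9574 8.1016 1.3559
31.7581 12.9257 2.5175 0.0000
42.0928 20.0693 4.6741 0.0000 0.0000
51.6265 29.9666 8.6782 0.0000 0.0000 0.0000
59.0907 42.0928 16.1125 0.0000 0.0000 0.0000 0.0000
64.9345 51.6265 29.9155 0.0000 0.0000 0.0000 0.0000 0.0000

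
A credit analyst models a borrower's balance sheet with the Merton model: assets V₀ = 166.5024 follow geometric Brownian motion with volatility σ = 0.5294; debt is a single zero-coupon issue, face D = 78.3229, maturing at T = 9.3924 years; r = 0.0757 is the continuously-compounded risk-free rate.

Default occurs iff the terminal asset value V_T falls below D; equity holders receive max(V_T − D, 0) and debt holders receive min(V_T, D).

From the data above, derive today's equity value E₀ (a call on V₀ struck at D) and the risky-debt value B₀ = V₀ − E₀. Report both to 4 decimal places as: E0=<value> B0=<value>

Equity is a call on the firm's assets struck at D = 78.3229:
d₁ = [ln(V₀/D) + (r + σ²/2)T] / (σ√T)
   = [ln(166.5024/78.3229) + (0.0757 + 0.5·0.5294²)·9.3924] / (0.5294·√9.3924)
   = [0.754170 + 2.027182] / 1.622453 = 1.714288
d₂ = d₁ − σ√T = 1.714288 − 1.622453 = 0.091834
N(d₁) = 0.956762,  N(d₂) = 0.536585,  e^(−rT) = 0.491151
E₀ = V₀·N(d₁) − D·e^(−rT)·N(d₂)
   = 166.5024·0.956762 − 78.3229·0.491151·0.536585 = 138.661642
B₀ = V₀ − E₀ = 166.5024 − 138.661642 = 27.840758

E0=138.6616 B0=27.8408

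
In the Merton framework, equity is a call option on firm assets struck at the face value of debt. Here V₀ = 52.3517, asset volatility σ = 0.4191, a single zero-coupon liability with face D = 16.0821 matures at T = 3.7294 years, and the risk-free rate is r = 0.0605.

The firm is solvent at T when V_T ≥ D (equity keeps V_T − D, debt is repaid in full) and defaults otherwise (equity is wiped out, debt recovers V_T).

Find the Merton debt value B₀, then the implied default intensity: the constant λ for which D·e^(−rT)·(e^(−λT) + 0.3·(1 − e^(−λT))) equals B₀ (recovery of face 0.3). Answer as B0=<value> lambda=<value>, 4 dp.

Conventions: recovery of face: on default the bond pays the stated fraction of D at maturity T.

B0=12.5044 lambda=0.0100

With assets at 52.3517 and a single debt payment of 16.0821 at 3.7294 years:
d₁ = [ln(V₀/D) + (r + σ²/2)T] / (σ√T)
   = [ln(52.3517/16.0821) + (0.0605 + 0.5·0.4191²)·3.7294] / (0.4191·√3.7294)
   = [1.180278 + 0.553154] / 0.809351 = 2.141753
d₂ = d₁ − σ√T = 2.141753 − 0.809351 = 1.332402
N(d₁) = 0.983893,  N(d₂) = 0.908636,  e^(−rT) = 0.798014
E₀ = V₀·N(d₁) − D·e^(−rT)·N(d₂)
   = 52.3517·0.983893 − 16.0821·0.798014·0.908636 = 39.847285
B₀ = V₀ − E₀ = 52.3517 − 39.847285 = 12.504415
e^(−λT) = (B₀·e^(rT)/D − 0.3)/(1 − 0.3) = (12.5044·1.253110/16.0821 − 0.3)/0.7 = 0.96333922
λ = −ln(0.96333922)/3.7294 = 0.010015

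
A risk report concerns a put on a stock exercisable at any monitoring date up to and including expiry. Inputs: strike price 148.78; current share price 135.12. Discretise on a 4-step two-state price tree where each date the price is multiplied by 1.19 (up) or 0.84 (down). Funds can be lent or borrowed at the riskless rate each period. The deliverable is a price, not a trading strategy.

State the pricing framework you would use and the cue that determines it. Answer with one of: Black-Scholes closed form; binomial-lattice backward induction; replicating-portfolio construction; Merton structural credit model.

framework: binomial-lattice backward induction

Key observation: an American put (K = 148.78, S₀ = 135.12) on a 4-date tree has no closed form — the optimal stopping decision is embedded and must be resolved recursively from expiry.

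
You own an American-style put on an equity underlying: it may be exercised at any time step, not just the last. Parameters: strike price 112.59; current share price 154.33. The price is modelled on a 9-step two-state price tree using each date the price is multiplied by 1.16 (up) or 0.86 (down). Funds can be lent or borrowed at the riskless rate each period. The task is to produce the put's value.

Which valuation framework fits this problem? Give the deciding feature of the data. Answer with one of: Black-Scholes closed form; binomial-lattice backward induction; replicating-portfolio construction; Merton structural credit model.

Key observation: the put (strike 112.59 on spot 154.33) is American-style on a 9-step discrete price model, so the early-exercise decision at every node requires stepwise backward valuation — a closed form cannot price the exercise right.

framework: binomial-lattice backward induction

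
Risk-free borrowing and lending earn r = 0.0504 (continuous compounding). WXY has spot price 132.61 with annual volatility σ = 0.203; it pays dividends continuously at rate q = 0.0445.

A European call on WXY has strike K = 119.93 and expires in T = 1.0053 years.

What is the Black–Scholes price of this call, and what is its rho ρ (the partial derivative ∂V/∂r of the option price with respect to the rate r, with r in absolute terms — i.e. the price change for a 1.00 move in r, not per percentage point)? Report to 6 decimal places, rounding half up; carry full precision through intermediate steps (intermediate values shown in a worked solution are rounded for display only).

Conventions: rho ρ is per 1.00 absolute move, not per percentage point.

price = 17.460695
ρ = 76.006572

σ√T = 0.203·√1.0053 = 0.203537
d₁ = (ln(S/K) + (r−q+σ²/2)T) / (σ√T) = (ln(132.61/119.93) + (0.0504−0.0445+0.203²/2)·1.0053) / 0.203537 = (0.100504 + 0.026645) / 0.203537 = 0.624698
d₂ = d₁ − σ√T = 0.624698 − 0.203537 = 0.421160
e^{−rT} = 0.950595
e^{−qT} = 0.956250
N(d₁) = 0.733915,  N(d₂) = 0.663181
Call price V = S·e^{−qT}·N(d₁) − K·e^{−rT}·N(d₂) = 93.066555 − 75.605861 = 17.460695
ρ = K·T·e^{−rT}·N(d₂) = 76.006572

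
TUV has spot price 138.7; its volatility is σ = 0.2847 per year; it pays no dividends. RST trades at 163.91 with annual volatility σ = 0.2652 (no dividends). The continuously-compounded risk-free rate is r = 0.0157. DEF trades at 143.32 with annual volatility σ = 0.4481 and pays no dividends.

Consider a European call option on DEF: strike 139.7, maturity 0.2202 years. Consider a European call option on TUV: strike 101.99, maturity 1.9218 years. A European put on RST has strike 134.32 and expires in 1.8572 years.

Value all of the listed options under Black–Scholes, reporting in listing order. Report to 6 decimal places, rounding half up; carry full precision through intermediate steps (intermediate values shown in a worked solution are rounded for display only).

price(DEF call K=139.7) = 13.992071
price(TUV call K=101.99) = 44.718278
price(RST put K=134.32) = 8.390516

[DEF call K=139.7]
σ√T = 0.4481·√0.2202 = 0.210273
d₁ = (ln(S/K) + (r+σ²/2)T) / (σ√T) = (ln(143.32/139.7) + (0.0157+0.4481²/2)·0.2202) / 0.210273 = (0.025583 + 0.025565) / 0.210273 = 0.243242
d₂ = d₁ − σ√T = 0.243242 − 0.210273 = 0.032969
e^{−rT} = 0.996549
N(d₁) = 0.596091,  N(d₂) = 0.513150
price = S·N(d₁) − K·e^{−rT}·N(d₂) = 85.431742 − 71.439672 = 13.992071
[TUV call K=101.99]
σ√T = 0.2847·√1.9218 = 0.394677
d₁ = (ln(S/K) + (r+σ²/2)T) / (σ√T) = (ln(138.7/101.99) + (0.0157+0.2847²/2)·1.9218) / 0.394677 = (0.307439 + 0.108057) / 0.394677 = 1.052749
d₂ = d₁ − σ√T = 1.052749 − 0.394677 = 0.658073
e^{−rT} = 0.970278
N(d₁) = 0.853772,  N(d₂) = 0.744754
price = S·N(d₁) − K·e^{−rT}·N(d₂) = 118.418183 − 73.699905 = 44.718278
[RST put K=134.32]
σ√T = 0.2652·√1.8572 = 0.361412
d₁ = (ln(S/K) + (r+σ²/2)T) / (σ√T) = (ln(163.91/134.32) + (0.0157+0.2652²/2)·1.8572) / 0.361412 = (0.199092 + 0.094467) / 0.361412 = 0.812258
d₂ = d₁ − σ√T = 0.812258 − 0.361412 = 0.450846
e^{−rT} = 0.971263
N(−d₁) = 0.208322,  N(−d₂) = 0.326050
price = K·e^{−rT}·N(−d₂) − S·N(−d₁) = 42.536550 − 34.146034 = 8.390516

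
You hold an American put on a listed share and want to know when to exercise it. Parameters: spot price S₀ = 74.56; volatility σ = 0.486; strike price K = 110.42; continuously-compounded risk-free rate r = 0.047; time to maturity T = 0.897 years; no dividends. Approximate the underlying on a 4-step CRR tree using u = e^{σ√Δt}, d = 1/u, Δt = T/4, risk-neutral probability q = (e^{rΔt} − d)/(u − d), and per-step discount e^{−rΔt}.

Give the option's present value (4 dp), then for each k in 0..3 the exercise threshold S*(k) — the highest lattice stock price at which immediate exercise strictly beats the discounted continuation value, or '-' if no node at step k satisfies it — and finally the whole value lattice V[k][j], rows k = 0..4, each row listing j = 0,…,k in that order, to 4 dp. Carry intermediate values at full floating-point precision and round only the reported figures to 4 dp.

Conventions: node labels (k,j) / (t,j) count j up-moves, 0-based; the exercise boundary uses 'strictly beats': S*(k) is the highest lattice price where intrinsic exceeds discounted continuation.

Δt=0.22425, u=1.25878, d=0.79442, q=0.46553, disc=e^(-rΔt)=0.98952
k=4 terminal: V=max(K-S,0) → 80.7237 63.3652 35.8600 0.0000 0.0000
k=3: j=0 S=37.3812 intr=73.0388 cont=71.8811 V=73.0388[EX]; j=1 S=59.2318 intr=51.1882 cont=50.0305 V=51.1882[EX]; j=2 S=93.8549 intr=16.5651 cont=18.9650 V=18.9650[hold]; j=3 S=148.7163 intr=0.0000 cont=0.0000 V=0.0000[hold]  S*(3)=59.2318
k=2: j=0 S=47.0548 intr=63.3652 cont=62.2075 V=63.3652[EX]; j=1 S=74.5600 intr=35.8600 cont=35.8078 V=35.8600[EX]; j=2 S=118.1429 intr=0.0000 cont=10.0299 V=10.0299[hold]  S*(2)=74.5600
k=1: j=0 S=59.2318 intr=51.1882 cont=50.0305 V=51.1882[EX]; j=1 S=93.8549 intr=16.5651 cont=23.5853 V=23.5853[hold]  S*(1)=59.2318
k=0: j=0 S=74.5600 intr=35.8600 cont=37.9362 V=37.9362[hold]  S*(0)=-

price = 37.9362
boundary = - 59.2318 74.5600 59.2318
tree:
37.9362
51.1882 23.5853
63.3652 35.8600 10.0299
73.0388 51.1882 18.9650 0.0000
80.7237 63.3652 35.8600 0.0000 0.0000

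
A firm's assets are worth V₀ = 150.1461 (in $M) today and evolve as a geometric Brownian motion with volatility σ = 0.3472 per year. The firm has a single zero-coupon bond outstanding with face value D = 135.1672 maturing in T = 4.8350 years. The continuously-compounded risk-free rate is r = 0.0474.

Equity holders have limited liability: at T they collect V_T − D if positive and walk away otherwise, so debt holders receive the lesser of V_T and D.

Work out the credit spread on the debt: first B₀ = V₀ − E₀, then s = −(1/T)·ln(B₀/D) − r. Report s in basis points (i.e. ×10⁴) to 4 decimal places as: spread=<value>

spread=434.6295

Work the structural quantities from V₀ = 150.1461 against face 135.1672:
d₁ = [ln(V₀/D) + (r + σ²/2)T] / (σ√T)
   = [ln(150.1461/135.1672) + (0.0474 + 0.5·0.3472²)·4.8350] / (0.3472·√4.8350)
   = [0.105096 + 0.520603] / 0.763445 = 0.819574
d₂ = d₁ − σ√T = 0.819574 − 0.763445 = 0.056128
N(d₁) = 0.793770,  N(d₂) = 0.522380,  e^(−rT) = 0.795186
E₀ = V₀·N(d₁) − D·e^(−rT)·N(d₂)
   = 150.1461·0.793770 − 135.1672·0.795186·0.522380 = 63.034492
B₀ = V₀ − E₀ = 150.1461 − 63.034492 = 87.111608
spread = −(1/T)·ln(B₀/D) − r = −(1/4.8350)·ln(87.111608/135.1672) − 0.0474 = 0.04346295
in basis points: 0.04346295 × 10⁴ = 434.6295 bp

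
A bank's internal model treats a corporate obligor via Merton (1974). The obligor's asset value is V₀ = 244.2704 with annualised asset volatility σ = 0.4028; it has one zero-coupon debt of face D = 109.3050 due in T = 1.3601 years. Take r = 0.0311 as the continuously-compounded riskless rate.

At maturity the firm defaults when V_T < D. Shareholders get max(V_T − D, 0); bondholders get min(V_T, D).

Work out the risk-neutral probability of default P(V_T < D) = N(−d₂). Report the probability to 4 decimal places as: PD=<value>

PD=0.0586

Apply the equity-as-call identities (strike 109.3050, horizon 1.3601 years):
d₁ = [ln(V₀/D) + (r + σ²/2)T] / (σ√T)
   = [ln(244.2704/109.3050) + (0.0311 + 0.5·0.4028²)·1.3601] / (0.4028·√1.3601)
   = [0.804134 + 0.152636] / 0.469759 = 2.036725
d₂ = d₁ − σ√T = 2.036725 − 0.469759 = 1.566966
risk-neutral PD = N(−d₂) = N(-1.566966) = 0.058561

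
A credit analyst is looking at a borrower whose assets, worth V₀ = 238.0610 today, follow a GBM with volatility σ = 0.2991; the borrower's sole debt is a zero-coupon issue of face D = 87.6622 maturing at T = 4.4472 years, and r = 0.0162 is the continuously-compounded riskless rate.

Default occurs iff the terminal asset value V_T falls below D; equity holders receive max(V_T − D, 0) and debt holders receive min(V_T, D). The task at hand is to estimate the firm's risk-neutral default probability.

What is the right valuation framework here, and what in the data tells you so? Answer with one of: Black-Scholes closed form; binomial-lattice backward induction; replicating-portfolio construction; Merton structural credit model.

framework: Merton structural credit model

Key observation: the question is about default risk generated by asset-value dynamics against a debt face of 87.6622 — the structural framework prices exactly that.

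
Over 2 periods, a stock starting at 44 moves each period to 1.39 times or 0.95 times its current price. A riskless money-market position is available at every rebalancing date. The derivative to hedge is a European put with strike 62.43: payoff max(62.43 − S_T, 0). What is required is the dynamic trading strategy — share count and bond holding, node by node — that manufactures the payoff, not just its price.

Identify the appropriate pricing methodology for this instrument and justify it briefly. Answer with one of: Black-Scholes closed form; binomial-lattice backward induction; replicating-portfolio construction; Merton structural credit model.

framework: replicating-portfolio construction

Key observation: the deliverable is the dynamic trading strategy on the 2-step tree (spot 44, moves 1.39 and 0.95), so the valuation must go through the node-by-node replicating-portfolio solve.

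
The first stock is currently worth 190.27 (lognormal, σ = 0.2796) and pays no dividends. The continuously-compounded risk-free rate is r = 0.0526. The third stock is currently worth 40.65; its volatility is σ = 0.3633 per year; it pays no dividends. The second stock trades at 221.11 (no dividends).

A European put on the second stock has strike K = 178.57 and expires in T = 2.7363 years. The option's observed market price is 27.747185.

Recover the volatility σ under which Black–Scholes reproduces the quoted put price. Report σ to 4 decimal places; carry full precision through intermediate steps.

At σ = 0.4563 the Black–Scholes value reproduces the quote:
σ√T = 0.4563·√2.7363 = 0.754801
d₁ = (ln(S/K) + (r+σ²/2)T) / (σ√T) = (ln(221.11/178.57) + (0.0526+0.4563²/2)·2.7363) / 0.754801 = (0.213680 + 0.428791) / 0.754801 = 0.851180
d₂ = d₁ − σ√T = 0.851180 − 0.754801 = 0.096379
e^{−rT} = 0.865949
N(−d₁) = 0.197335,  N(−d₂) = 0.461610
V = K·e^{−rT}·N(−d₂) − S·N(−d₁) = 71.379874 − 43.632689 = 27.747185 (the quoted price), and the Black–Scholes price is strictly increasing in σ, so σ is unique

sigma = 0.4563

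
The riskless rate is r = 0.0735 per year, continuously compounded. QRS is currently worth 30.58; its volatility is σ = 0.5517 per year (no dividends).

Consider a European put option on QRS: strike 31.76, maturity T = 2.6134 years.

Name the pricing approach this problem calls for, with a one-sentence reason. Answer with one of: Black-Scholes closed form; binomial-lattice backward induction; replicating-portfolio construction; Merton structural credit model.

Key observation: the strike-31.76 put on QRS is European-exercise on a continuously-modelled lognormal underlying, so its value is a single closed-form evaluation.

framework: Black-Scholes closed form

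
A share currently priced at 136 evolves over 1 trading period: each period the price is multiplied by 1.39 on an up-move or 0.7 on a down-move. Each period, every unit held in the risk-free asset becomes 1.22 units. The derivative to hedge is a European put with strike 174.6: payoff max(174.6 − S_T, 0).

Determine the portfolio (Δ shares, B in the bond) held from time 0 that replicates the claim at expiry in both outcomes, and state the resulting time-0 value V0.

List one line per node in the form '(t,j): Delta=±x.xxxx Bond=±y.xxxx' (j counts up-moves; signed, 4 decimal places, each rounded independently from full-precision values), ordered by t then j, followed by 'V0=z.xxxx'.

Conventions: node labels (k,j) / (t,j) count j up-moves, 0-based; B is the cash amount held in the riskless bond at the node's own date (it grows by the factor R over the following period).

Risk-neutral probability p* = (R−d)/(u−d) = (1.22−0.7)/(1.39−0.7) = 0.7536.
Payoffs at expiry: V(1,0)=79.4000, V(1,1)=0.0000
Node (0,0) S=136.0000: V=(p*·0.0000+(1−p*)·79.4000)/1.22=16.0347; Δ=(0.0000−79.4000)/(189.0400−95.2000)=-0.8461; B=V−Δ·S=131.1072
Verification: the root portfolio costs Δ(0,0)·S0 + B(0,0) = 16.0347, matching V0.

(0,0): Delta=-0.8461 Bond=131.1072
V0=16.0347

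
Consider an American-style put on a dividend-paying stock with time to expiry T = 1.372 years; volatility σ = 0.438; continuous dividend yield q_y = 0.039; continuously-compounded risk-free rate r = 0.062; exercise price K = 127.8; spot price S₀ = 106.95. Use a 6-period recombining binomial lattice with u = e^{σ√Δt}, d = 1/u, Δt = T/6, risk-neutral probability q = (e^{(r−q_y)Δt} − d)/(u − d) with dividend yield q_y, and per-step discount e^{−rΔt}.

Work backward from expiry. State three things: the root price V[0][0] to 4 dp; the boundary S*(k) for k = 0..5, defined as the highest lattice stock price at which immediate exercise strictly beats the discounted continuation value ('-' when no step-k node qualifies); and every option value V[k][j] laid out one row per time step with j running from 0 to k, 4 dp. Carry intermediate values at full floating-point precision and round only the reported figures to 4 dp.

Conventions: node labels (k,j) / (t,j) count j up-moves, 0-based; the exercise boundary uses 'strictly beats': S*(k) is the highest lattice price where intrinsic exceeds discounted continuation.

Δt=0.22867, u=1.23300, d=0.81103, q=0.46033, disc=e^(-rΔt)=0.98592
k=6 terminal: V=max(K-S,0) → 97.3625 81.5264 57.4512 20.8500 0.0000 0.0000 0.0000
k=5: j=0 S=37.5293 intr=90.2707 cont=88.8048 V=90.2707[EX]; j=1 S=57.0552 intr=70.7448 cont=69.4523 V=70.7448[EX]; j=2 S=86.7399 intr=41.0601 cont=40.0311 V=41.0601[EX]; j=3 S=131.8690 intr=0.0000 cont=11.0938 V=11.0938[hold]; j=4 S=200.4780 intr=0.0000 cont=0.0000 V=0.0000[hold]; j=5 S=304.7829 intr=0.0000 cont=0.0000 V=0.0000[hold]  S*(5)=86.7399
k=4: j=0 S=46.2736 intr=81.5264 cont=80.1382 V=81.5264[EX]; j=1 S=70.3488 intr=57.4512 cont=56.2767 V=57.4512[EX]; j=2 S=106.9500 intr=20.8500 cont=26.8820 V=26.8820[hold]; j=3 S=162.5941 intr=0.0000 cont=5.9028 V=5.9028[hold]; j=4 S=247.1887 intr=0.0000 cont=0.0000 V=0.0000[hold]  S*(4)=70.3488
k=3: j=0 S=57.0552 intr=70.7448 cont=69.4523 V=70.7448[EX]; j=1 S=86.7399 intr=41.0601 cont=42.7688 V=42.7688[hold]; j=2 S=131.8690 intr=0.0000 cont=16.9823 V=16.9823[hold]; j=3 S=200.4780 intr=0.0000 cont=3.1407 V=3.1407[hold]  S*(3)=57.0552
k=2: j=0 S=70.3488 intr=57.4512 cont=57.0521 V=57.4512[EX]; j=1 S=106.9500 intr=20.8500 cont=30.4636 V=30.4636[hold]; j=2 S=162.5941 intr=0.0000 cont=10.4613 V=10.4613[hold]  S*(2)=70.3488
k=1: j=0 S=86.7399 intr=41.0601 cont=44.3942 V=44.3942[hold]; j=1 S=131.8690 intr=0.0000 cont=20.9568 V=20.9568[hold]  S*(1)=-
k=0: j=0 S=106.9500 intr=20.8500 cont=33.1323 V=33.1323[hold]  S*(0)=-

price = 33.1323
boundary = - - 70.3488 57.0552 70.3488 86.7399
tree:
33.1323
44.3942 20.9568
57.4512 30.4636 10.4613
70.7448 42.7688 16.9823 3.1407
81.5264 57.4512 26.8820 5.9028 0.0000
90.2707 70.7448 41.0601 11.0938 0.0000 0.0000
97.3625 81.5264 57.4512 20.8500 0.0000 0.0000 0.0000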